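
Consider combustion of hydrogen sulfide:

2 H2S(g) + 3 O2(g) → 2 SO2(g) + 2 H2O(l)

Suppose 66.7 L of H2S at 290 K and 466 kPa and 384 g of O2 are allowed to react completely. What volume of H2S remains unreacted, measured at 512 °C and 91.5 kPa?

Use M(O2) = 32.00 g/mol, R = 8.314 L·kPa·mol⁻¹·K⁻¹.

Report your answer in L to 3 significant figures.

n(H2S) = PV/RT = (466 × 66.7) / (8.314 × 290) = 12.89 mol
n(O2) = 384 / 32.00 = 12.00 mol
For 12.89 mol H2S, stoichiometry requires (3/2) × 12.89 = 19.34 mol O2; 12.00 mol is available, so O2 is limiting.
n(H2S) consumed = (2/3) × 12.00 = 8.000 mol; remaining = 12.89 − 8.000 = 4.890 mol
V(H2S) = nRT/P = 4.890 × 8.314 × 785.15 / 91.5 = 348.9 L

349 L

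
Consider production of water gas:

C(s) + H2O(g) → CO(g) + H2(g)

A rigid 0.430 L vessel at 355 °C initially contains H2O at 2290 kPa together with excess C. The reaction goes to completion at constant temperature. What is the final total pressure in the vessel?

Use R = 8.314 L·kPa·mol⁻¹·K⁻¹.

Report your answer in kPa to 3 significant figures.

4580 kPa

Since T and V are fixed, P_final/P_initial = n_final/n_initial = 2/1.
P_final = (2/1) × 2290 = 4580 kPa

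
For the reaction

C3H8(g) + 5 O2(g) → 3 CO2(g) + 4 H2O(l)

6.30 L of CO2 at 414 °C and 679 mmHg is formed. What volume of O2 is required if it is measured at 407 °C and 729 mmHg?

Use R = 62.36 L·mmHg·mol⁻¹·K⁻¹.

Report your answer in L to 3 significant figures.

9.68 L

n(CO2) = PV/RT = (679 × 6.30) / (62.36 × 687.15) = 0.09983 mol
n(O2) = (5/3) × 0.09983 = 0.1664 mol
V = nRT/P = 0.1664 × 62.36 × 680.15 / 729 = 9.681 L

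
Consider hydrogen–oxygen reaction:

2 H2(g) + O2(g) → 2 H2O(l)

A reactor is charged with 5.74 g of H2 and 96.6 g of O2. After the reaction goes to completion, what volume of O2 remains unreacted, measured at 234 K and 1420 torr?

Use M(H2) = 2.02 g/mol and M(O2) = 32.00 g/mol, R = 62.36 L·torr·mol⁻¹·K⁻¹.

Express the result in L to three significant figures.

n(H2) = 5.74 / 2.02 = 2.842 mol
n(O2) = 96.6 / 32.00 = 3.019 mol
For 2.842 mol H2, stoichiometry requires (1/2) × 2.842 = 1.421 mol O2; 3.019 mol is available, so H2 is limiting.
n(O2) consumed = (1/2) × 2.842 = 1.421 mol; remaining = 3.019 − 1.421 = 1.598 mol
V(O2) = nRT/P = 1.598 × 62.36 × 234 / 1420 = 16.42 L

16.4 L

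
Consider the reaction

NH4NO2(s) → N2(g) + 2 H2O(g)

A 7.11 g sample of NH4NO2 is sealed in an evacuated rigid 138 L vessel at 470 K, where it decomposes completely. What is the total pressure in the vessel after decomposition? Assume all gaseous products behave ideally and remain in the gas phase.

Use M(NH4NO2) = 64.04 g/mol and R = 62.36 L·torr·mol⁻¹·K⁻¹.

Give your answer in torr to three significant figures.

n(NH4NO2) = 7.11 / 64.04 = 0.1110 mol
n(gas produced) = (3/1) × 0.1110 = 0.3330 mol
P = nRT/V = 0.3330 × 62.36 × 470 / 138 = 70.72 torr

70.7 torr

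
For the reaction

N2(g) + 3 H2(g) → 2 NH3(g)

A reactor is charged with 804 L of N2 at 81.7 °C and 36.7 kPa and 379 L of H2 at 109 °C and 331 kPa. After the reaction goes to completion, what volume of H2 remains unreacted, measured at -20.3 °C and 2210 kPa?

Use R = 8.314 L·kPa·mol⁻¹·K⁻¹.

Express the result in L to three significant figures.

n(N2) = PV/RT = (36.7 × 804) / (8.314 × 354.85) = 10.00 mol
n(H2) = PV/RT = (331 × 379) / (8.314 × 382.15) = 39.48 mol
For 10.00 mol N2, stoichiometry requires (3/1) × 10.00 = 30.00 mol H2; 39.48 mol is available, so N2 is limiting.
n(H2) consumed = (3/1) × 10.00 = 30.00 mol; remaining = 39.48 − 30.00 = 9.480 mol
V(H2) = nRT/P = 9.480 × 8.314 × 252.85 / 2210 = 9.018 L

9.02 L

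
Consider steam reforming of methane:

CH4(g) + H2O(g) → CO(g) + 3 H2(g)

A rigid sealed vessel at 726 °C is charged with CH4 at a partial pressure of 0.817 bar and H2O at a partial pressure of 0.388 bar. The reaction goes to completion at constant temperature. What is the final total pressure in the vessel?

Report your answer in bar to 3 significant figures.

Because the vessel is rigid and T is held at 726 °C, work the stoichiometry in partial pressures (P_i = n_iRT/V).
P(H2O) required for 0.817 bar of CH4 = (1/1) × 0.817 = 0.8170 bar; available 0.388 bar, so H2O is limiting.
P(CH4) remaining = 0.817 − (1/1) × 0.388 = 0.4290 bar
P(gaseous products) = (1+3)/1 × 0.388 = 1.552 bar
P_total at 726 °C = 0.4290 + 1.552 = 1.981 bar

1.98 bar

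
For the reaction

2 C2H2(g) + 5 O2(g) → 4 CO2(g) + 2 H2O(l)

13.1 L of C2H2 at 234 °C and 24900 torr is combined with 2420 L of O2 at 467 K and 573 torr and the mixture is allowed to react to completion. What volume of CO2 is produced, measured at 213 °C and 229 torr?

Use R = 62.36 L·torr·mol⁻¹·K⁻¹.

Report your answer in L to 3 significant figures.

2730 L

n(C2H2) = PV/RT = (24900 × 13.1) / (62.36 × 507.15) = 10.31 mol
n(O2) = PV/RT = (573 × 2420) / (62.36 × 467) = 47.62 mol
For 10.31 mol C2H2, stoichiometry requires (5/2) × 10.31 = 25.78 mol O2; 47.62 mol is available, so C2H2 is limiting.
n(CO2) = (4/2) × 10.31 = 20.62 mol
V(CO2) = nRT/P = 20.62 × 62.36 × 486.15 / 229 = 2730 L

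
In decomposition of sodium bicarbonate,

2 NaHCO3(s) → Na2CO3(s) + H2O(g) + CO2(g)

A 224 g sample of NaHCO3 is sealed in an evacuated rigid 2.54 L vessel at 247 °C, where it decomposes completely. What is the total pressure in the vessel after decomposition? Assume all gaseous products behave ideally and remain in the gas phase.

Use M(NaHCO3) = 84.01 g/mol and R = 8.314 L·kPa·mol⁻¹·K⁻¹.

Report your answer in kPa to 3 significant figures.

4540 kPa

n(NaHCO3) = 224 / 84.01 = 2.666 mol
n(gas produced) = (2/2) × 2.666 = 2.666 mol
P = nRT/V = 2.666 × 8.314 × 520.15 / 2.54 = 4539 kPa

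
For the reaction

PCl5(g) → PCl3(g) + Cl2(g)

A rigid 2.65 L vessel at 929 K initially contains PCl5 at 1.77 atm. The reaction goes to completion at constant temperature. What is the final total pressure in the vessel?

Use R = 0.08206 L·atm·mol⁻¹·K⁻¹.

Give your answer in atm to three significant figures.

3.54 atm

Rigid vessel, constant T ⇒ P scales with total gas moles (1 → 2).
P_final = (2/1) × 1.77 = 3.540 atm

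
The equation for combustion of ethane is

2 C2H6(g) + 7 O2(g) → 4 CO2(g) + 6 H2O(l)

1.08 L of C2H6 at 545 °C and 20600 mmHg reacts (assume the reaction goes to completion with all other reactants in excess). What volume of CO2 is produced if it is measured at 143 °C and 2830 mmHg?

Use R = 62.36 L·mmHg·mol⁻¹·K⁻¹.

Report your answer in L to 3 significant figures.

n(C2H6) = PV/RT = (20600 × 1.08) / (62.36 × 818.15) = 0.4361 mol
n(CO2) = (4/2) × 0.4361 = 0.8722 mol
V = nRT/P = 0.8722 × 62.36 × 416.15 / 2830 = 7.998 L

8.00 L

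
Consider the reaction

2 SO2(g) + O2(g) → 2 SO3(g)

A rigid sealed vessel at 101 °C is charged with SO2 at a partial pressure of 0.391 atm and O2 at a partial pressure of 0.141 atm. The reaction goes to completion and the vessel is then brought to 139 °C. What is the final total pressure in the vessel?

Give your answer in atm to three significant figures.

0.431 atm

Because the vessel is rigid and T is held at 101 °C, work the stoichiometry in partial pressures (P_i = n_iRT/V).
P(O2) required for 0.391 atm of SO2 = (1/2) × 0.391 = 0.1955 atm; available 0.141 atm, so O2 is limiting.
P(SO2) remaining = 0.391 − (2/1) × 0.141 = 0.1090 atm
P(gaseous products) = (2)/1 × 0.141 = 0.2820 atm
P_total at 101 °C = 0.1090 + 0.2820 = 0.3910 atm
Scaling to 139 °C: P = 0.3910 × 412.15/374.15 = 0.4307 atm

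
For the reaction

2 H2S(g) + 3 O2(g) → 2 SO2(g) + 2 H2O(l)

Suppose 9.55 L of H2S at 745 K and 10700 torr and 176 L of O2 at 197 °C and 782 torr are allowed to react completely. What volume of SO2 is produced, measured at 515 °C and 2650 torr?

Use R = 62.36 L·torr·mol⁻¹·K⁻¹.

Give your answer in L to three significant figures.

n(H2S) = PV/RT = (10700 × 9.55) / (62.36 × 745) = 2.200 mol
n(O2) = PV/RT = (782 × 176) / (62.36 × 470.15) = 4.694 mol
For 2.200 mol H2S, stoichiometry requires (3/2) × 2.200 = 3.300 mol O2; 4.694 mol is available, so H2S is limiting.
n(SO2) = (2/2) × 2.200 = 2.200 mol
V(SO2) = nRT/P = 2.200 × 62.36 × 788.15 / 2650 = 40.80 L

40.8 L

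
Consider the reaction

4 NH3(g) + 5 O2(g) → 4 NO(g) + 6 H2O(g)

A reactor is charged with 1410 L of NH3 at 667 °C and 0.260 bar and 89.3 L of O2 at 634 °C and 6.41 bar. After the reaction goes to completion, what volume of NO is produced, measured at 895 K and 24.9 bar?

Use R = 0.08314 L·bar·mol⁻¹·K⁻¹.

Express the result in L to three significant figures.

14.0 L

n(NH3) = PV/RT = (0.260 × 1410) / (0.08314 × 940.15) = 4.690 mol
n(O2) = PV/RT = (6.41 × 89.3) / (0.08314 × 907.15) = 7.590 mol
For 4.690 mol NH3, stoichiometry requires (5/4) × 4.690 = 5.863 mol O2; 7.590 mol is available, so NH3 is limiting.
n(NO) = (4/4) × 4.690 = 4.690 mol
V(NO) = nRT/P = 4.690 × 0.08314 × 895 / 24.9 = 14.02 L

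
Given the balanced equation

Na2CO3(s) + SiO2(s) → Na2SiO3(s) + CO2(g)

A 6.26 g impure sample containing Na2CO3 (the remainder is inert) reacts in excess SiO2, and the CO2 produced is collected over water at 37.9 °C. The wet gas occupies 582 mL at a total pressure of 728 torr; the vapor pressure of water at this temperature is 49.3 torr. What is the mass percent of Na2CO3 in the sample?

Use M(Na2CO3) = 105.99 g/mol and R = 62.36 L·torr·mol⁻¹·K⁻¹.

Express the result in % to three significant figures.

34.5 %

P(CO2) = 728 − 49.3 = 678.7 torr
n(CO2) = PV/RT = (678.7 × 0.5820) / (62.36 × 311.05) = 0.02036 mol
n(Na2CO3) = (1/1) × 0.02036 = 0.02036 mol
m(Na2CO3) = 0.02036 × 105.99 = 2.158 g
%Na2CO3 = 2.158 / 6.26 × 100 = 34.47%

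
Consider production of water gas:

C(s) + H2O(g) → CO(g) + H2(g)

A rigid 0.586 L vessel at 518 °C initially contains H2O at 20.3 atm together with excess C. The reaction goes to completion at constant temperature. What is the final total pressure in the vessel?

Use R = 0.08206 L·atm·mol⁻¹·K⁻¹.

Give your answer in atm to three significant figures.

Rigid vessel, constant T ⇒ P scales with total gas moles (1 → 2).
P_final = (2/1) × 20.3 = 40.60 atm

40.6 atm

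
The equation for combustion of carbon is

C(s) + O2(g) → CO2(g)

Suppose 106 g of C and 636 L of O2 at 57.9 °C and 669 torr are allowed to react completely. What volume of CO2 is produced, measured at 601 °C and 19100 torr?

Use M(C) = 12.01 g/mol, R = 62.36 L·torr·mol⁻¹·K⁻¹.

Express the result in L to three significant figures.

n(C) = 106 / 12.01 = 8.826 mol
n(O2) = PV/RT = (669 × 636) / (62.36 × 331.05) = 20.61 mol
For 8.826 mol C, stoichiometry requires (1/1) × 8.826 = 8.826 mol O2; 20.61 mol is available, so C is limiting.
n(CO2) = (1/1) × 8.826 = 8.826 mol
V(CO2) = nRT/P = 8.826 × 62.36 × 874.15 / 19100 = 25.19 L

25.2 L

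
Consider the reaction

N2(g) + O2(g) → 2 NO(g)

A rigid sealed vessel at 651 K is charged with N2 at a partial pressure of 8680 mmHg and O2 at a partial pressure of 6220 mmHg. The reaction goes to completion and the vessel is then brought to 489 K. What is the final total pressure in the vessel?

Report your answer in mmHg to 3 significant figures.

11200 mmHg

At constant V, partial pressures at 651 K are proportional to moles, so apply stoichiometry directly to pressures.
P(O2) required for 8680 mmHg of N2 = (1/1) × 8680 = 8680 mmHg; available 6220 mmHg, so O2 is limiting.
P(N2) remaining = 8680 − (1/1) × 6220 = 2460 mmHg
P(gaseous products) = (2)/1 × 6220 = 12440 mmHg
P_total at 651 K = 2460 + 12440 = 14900 mmHg
Scaling to 489 K: P = 14900 × 489/651 = 11190 mmHg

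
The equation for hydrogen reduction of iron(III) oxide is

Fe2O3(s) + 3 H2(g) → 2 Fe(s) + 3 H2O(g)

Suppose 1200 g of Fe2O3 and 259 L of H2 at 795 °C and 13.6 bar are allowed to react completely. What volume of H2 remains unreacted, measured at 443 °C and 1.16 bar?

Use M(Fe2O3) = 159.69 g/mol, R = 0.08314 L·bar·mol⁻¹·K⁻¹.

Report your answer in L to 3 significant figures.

879 L

n(Fe2O3) = 1200 / 159.69 = 7.515 mol
n(H2) = PV/RT = (13.6 × 259) / (0.08314 × 1068.15) = 39.66 mol
For 7.515 mol Fe2O3, stoichiometry requires (3/1) × 7.515 = 22.54 mol H2; 39.66 mol is available, so Fe2O3 is limiting.
n(H2) consumed = (3/1) × 7.515 = 22.54 mol; remaining = 39.66 − 22.54 = 17.12 mol
V(H2) = nRT/P = 17.12 × 0.08314 × 716.15 / 1.16 = 878.7 L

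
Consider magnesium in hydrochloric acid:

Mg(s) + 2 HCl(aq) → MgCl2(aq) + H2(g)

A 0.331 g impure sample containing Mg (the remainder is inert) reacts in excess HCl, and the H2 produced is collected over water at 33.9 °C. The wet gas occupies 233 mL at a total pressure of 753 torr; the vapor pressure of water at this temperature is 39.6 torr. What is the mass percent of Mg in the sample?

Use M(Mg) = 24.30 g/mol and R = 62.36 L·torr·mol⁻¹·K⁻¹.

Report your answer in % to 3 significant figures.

63.7 %

P(H2) = 753 − 39.6 = 713.4 torr
n(H2) = PV/RT = (713.4 × 0.2330) / (62.36 × 307.05) = 0.008681 mol
n(Mg) = (1/1) × 0.008681 = 0.008681 mol
m(Mg) = 0.008681 × 24.30 = 0.2109 g
%Mg = 0.2109 / 0.331 × 100 = 63.72%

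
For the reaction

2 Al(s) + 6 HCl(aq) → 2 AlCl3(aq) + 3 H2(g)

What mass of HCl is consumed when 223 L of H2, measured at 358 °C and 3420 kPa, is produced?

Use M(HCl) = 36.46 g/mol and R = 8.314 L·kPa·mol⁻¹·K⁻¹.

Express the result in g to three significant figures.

10600 g

n(H2) = PV/RT = (3420 × 223) / (8.314 × 631.15) = 145.3 mol
n(HCl) = (6/3) × 145.3 = 290.6 mol
m(HCl) = 290.6 × 36.46 = 10600 g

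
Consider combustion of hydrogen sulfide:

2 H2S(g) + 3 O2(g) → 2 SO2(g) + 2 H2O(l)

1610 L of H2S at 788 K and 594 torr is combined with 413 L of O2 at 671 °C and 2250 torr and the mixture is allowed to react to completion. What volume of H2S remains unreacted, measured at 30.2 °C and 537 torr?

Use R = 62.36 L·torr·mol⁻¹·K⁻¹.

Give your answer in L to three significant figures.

315 L

n(H2S) = PV/RT = (594 × 1610) / (62.36 × 788) = 19.46 mol
n(O2) = PV/RT = (2250 × 413) / (62.36 × 944.15) = 15.78 mol
For 19.46 mol H2S, stoichiometry requires (3/2) × 19.46 = 29.19 mol O2; 15.78 mol is available, so O2 is limiting.
n(H2S) consumed = (2/3) × 15.78 = 10.52 mol; remaining = 19.46 − 10.52 = 8.940 mol
V(H2S) = nRT/P = 8.940 × 62.36 × 303.35 / 537 = 314.9 L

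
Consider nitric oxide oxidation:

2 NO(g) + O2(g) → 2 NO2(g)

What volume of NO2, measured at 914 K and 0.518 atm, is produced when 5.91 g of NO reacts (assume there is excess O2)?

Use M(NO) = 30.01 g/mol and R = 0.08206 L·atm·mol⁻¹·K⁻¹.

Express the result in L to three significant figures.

n(NO) = 5.910 / 30.01 = 0.1969 mol
n(NO2) = (2/2) × 0.1969 = 0.1969 mol
V = nRT/P = 0.1969 × 0.08206 × 914 / 0.518 = 28.51 L

28.5 L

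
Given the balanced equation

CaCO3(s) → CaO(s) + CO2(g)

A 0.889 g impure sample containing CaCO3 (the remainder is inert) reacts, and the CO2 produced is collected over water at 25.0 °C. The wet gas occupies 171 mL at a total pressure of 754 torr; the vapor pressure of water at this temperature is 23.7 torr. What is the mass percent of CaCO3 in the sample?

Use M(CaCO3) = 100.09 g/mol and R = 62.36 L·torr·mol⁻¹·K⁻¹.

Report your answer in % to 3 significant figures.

75.6 %

P(CO2) = 754 − 23.7 = 730.3 torr
n(CO2) = PV/RT = (730.3 × 0.1710) / (62.36 × 298.15) = 0.006717 mol
n(CaCO3) = (1/1) × 0.006717 = 0.006717 mol
m(CaCO3) = 0.006717 × 100.09 = 0.6723 g
%CaCO3 = 0.6723 / 0.889 × 100 = 75.62%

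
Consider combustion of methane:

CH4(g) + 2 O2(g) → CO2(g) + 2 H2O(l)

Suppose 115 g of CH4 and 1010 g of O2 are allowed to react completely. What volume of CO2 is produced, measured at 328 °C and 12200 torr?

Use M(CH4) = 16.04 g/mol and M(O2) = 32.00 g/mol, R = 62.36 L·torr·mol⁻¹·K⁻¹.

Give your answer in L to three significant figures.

22.0 L

n(CH4) = 115 / 16.04 = 7.170 mol
n(O2) = 1010 / 32.00 = 31.56 mol
For 7.170 mol CH4, stoichiometry requires (2/1) × 7.170 = 14.34 mol O2; 31.56 mol is available, so CH4 is limiting.
n(CO2) = (1/1) × 7.170 = 7.170 mol
V(CO2) = nRT/P = 7.170 × 62.36 × 601.15 / 12200 = 22.03 L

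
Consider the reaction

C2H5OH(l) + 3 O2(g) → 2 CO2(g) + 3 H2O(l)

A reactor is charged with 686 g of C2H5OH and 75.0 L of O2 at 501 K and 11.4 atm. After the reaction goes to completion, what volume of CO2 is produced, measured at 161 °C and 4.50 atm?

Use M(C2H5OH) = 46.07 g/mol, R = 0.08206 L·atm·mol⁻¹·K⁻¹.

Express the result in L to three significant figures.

110 L

n(C2H5OH) = 686 / 46.07 = 14.89 mol
n(O2) = PV/RT = (11.4 × 75.0) / (0.08206 × 501) = 20.80 mol
For 14.89 mol C2H5OH, stoichiometry requires (3/1) × 14.89 = 44.67 mol O2; 20.80 mol is available, so O2 is limiting.
n(CO2) = (2/3) × 20.80 = 13.87 mol
V(CO2) = nRT/P = 13.87 × 0.08206 × 434.15 / 4.50 = 109.8 L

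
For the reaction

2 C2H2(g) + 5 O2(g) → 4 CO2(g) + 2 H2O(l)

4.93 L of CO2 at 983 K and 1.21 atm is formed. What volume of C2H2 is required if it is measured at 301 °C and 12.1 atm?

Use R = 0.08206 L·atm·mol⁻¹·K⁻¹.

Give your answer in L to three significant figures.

0.144 L

n(CO2) = PV/RT = (1.21 × 4.93) / (0.08206 × 983) = 0.07395 mol
n(C2H2) = (2/4) × 0.07395 = 0.03698 mol
V = nRT/P = 0.03698 × 0.08206 × 574.15 / 12.1 = 0.1440 L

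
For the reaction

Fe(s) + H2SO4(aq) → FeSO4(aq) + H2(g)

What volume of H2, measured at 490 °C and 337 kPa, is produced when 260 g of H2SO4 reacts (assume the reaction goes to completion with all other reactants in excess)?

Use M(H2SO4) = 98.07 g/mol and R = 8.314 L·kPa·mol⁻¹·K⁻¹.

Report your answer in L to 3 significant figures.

n(H2SO4) = 260.0 / 98.07 = 2.651 mol
n(H2) = (1/1) × 2.651 = 2.651 mol
V = nRT/P = 2.651 × 8.314 × 763.15 / 337 = 49.91 L

49.9 L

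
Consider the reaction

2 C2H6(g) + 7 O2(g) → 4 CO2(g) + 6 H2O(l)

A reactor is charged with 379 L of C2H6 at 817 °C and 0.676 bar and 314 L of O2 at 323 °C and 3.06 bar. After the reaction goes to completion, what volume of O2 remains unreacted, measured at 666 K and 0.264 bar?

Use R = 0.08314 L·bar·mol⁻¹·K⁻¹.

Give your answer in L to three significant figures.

n(C2H6) = PV/RT = (0.676 × 379) / (0.08314 × 1090.15) = 2.827 mol
n(O2) = PV/RT = (3.06 × 314) / (0.08314 × 596.15) = 19.39 mol
For 2.827 mol C2H6, stoichiometry requires (7/2) × 2.827 = 9.895 mol O2; 19.39 mol is available, so C2H6 is limiting.
n(O2) consumed = (7/2) × 2.827 = 9.895 mol; remaining = 19.39 − 9.895 = 9.495 mol
V(O2) = nRT/P = 9.495 × 0.08314 × 666 / 0.264 = 1991 L

1990 L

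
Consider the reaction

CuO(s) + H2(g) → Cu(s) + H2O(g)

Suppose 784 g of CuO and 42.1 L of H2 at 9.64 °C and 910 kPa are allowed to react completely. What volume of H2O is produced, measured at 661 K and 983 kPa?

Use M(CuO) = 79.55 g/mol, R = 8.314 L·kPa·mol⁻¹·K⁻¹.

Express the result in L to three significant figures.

55.1 L

n(CuO) = 784 / 79.55 = 9.855 mol
n(H2) = PV/RT = (910 × 42.1) / (8.314 × 282.79) = 16.29 mol
For 9.855 mol CuO, stoichiometry requires (1/1) × 9.855 = 9.855 mol H2; 16.29 mol is available, so CuO is limiting.
n(H2O) = (1/1) × 9.855 = 9.855 mol
V(H2O) = nRT/P = 9.855 × 8.314 × 661 / 983 = 55.10 L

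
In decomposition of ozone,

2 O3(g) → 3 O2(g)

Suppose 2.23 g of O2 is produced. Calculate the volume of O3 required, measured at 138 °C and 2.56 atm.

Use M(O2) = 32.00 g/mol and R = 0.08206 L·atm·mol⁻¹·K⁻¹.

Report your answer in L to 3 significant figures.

n(O2) = 2.230 / 32.00 = 0.06969 mol
n(O3) = (2/3) × 0.06969 = 0.04646 mol
V = nRT/P = 0.04646 × 0.08206 × 411.15 / 2.56 = 0.6123 L

0.612 L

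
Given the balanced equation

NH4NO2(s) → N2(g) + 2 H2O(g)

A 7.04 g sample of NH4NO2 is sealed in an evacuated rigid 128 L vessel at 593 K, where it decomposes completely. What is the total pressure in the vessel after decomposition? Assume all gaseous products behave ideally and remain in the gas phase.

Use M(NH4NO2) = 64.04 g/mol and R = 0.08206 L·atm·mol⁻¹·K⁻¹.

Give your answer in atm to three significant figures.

n(NH4NO2) = 7.04 / 64.04 = 0.1099 mol
n(gas produced) = (3/1) × 0.1099 = 0.3297 mol
P = nRT/V = 0.3297 × 0.08206 × 593 / 128 = 0.1253 atm

0.125 atm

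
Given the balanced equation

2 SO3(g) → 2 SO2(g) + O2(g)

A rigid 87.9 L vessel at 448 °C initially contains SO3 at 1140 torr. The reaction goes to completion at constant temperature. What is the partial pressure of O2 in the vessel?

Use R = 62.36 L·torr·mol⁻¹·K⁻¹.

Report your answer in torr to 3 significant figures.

n(SO3)₀ = PV/RT = (1140 × 87.9) / (62.36 × 721.15) = 2.228 mol
n(O2) = (1/2) × 2.228 = 1.114 mol
P(O2) = nRT/V = 1.114 × 62.36 × 721.15 / 87.9 = 569.9 torr

570 torr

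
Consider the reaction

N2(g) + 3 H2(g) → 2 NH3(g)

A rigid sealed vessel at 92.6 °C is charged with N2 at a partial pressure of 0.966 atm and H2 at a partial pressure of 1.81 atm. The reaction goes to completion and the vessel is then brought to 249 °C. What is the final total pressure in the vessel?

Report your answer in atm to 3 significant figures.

2.24 atm

With V and T fixed, P_i ∝ n_i, so the mole ratios apply directly to partial pressures at 92.6 °C.
P(H2) required for 0.966 atm of N2 = (3/1) × 0.966 = 2.898 atm; available 1.81 atm, so H2 is limiting.
P(N2) remaining = 0.966 − (1/3) × 1.81 = 0.3627 atm
P(gaseous products) = (2)/3 × 1.81 = 1.207 atm
P_total at 92.6 °C = 0.3627 + 1.207 = 1.570 atm
Scaling to 249 °C: P = 1.570 × 522.15/365.75 = 2.241 atm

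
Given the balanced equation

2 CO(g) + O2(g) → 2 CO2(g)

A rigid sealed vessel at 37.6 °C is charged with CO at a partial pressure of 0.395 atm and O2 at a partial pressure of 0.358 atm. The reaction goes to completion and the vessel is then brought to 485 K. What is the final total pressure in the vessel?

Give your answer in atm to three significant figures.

0.867 atm

With V and T fixed, P_i ∝ n_i, so the mole ratios apply directly to partial pressures at 37.6 °C.
P(O2) required for 0.395 atm of CO = (1/2) × 0.395 = 0.1975 atm; available 0.358 atm, so CO is limiting.
P(O2) remaining = 0.358 − (1/2) × 0.395 = 0.1605 atm
P(gaseous products) = (2)/2 × 0.395 = 0.3950 atm
P_total at 37.6 °C = 0.1605 + 0.3950 = 0.5555 atm
Scaling to 485 K: P = 0.5555 × 485/310.75 = 0.8670 atm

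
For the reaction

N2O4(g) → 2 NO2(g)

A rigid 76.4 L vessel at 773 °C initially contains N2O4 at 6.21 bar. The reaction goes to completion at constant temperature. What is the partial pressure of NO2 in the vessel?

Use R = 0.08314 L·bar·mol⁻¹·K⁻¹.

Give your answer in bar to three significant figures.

n(N2O4)₀ = PV/RT = (6.21 × 76.4) / (0.08314 × 1046.15) = 5.455 mol
n(NO2) = (2/1) × 5.455 = 10.91 mol
P(NO2) = nRT/V = 10.91 × 0.08314 × 1046.15 / 76.4 = 12.42 bar

12.4 bar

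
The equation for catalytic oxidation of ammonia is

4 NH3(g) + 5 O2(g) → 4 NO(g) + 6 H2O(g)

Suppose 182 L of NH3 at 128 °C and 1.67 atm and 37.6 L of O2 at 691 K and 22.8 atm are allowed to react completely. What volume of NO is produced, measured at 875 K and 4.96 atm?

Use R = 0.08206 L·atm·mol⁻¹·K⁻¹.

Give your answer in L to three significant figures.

134 L

n(NH3) = PV/RT = (1.67 × 182) / (0.08206 × 401.15) = 9.233 mol
n(O2) = PV/RT = (22.8 × 37.6) / (0.08206 × 691) = 15.12 mol
For 9.233 mol NH3, stoichiometry requires (5/4) × 9.233 = 11.54 mol O2; 15.12 mol is available, so NH3 is limiting.
n(NO) = (4/4) × 9.233 = 9.233 mol
V(NO) = nRT/P = 9.233 × 0.08206 × 875 / 4.96 = 133.7 L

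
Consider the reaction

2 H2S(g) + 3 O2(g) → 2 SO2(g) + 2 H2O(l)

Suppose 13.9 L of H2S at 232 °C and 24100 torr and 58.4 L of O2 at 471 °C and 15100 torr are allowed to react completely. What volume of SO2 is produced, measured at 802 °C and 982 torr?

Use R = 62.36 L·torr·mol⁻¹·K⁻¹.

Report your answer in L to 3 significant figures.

n(H2S) = PV/RT = (24100 × 13.9) / (62.36 × 505.15) = 10.63 mol
n(O2) = PV/RT = (15100 × 58.4) / (62.36 × 744.15) = 19.00 mol
For 10.63 mol H2S, stoichiometry requires (3/2) × 10.63 = 15.95 mol O2; 19.00 mol is available, so H2S is limiting.
n(SO2) = (2/2) × 10.63 = 10.63 mol
V(SO2) = nRT/P = 10.63 × 62.36 × 1075.15 / 982 = 725.8 L

726 L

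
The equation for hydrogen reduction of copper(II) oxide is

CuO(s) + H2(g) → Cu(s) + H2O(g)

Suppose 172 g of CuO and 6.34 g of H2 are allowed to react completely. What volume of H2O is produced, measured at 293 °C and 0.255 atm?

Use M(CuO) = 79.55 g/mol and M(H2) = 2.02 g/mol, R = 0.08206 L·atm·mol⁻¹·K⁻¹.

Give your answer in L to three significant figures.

n(CuO) = 172 / 79.55 = 2.162 mol
n(H2) = 6.34 / 2.02 = 3.139 mol
For 2.162 mol CuO, stoichiometry requires (1/1) × 2.162 = 2.162 mol H2; 3.139 mol is available, so CuO is limiting.
n(H2O) = (1/1) × 2.162 = 2.162 mol
V(H2O) = nRT/P = 2.162 × 0.08206 × 566.15 / 0.255 = 393.9 L

394 L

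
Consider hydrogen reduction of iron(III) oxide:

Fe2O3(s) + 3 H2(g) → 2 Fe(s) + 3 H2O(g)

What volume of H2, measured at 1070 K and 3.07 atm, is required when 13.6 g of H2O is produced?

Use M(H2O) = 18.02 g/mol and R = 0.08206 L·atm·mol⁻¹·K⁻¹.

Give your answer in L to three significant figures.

21.6 L

n(H2O) = 13.60 / 18.02 = 0.7547 mol
n(H2) = (3/3) × 0.7547 = 0.7547 mol
V = nRT/P = 0.7547 × 0.08206 × 1070 / 3.07 = 21.58 L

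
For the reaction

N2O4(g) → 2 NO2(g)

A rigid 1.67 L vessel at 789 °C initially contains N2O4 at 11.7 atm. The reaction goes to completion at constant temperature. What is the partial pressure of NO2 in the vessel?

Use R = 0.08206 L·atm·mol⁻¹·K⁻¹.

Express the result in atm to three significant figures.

23.4 atm

n(N2O4)₀ = PV/RT = (11.7 × 1.67) / (0.08206 × 1062.15) = 0.2242 mol
n(NO2) = (2/1) × 0.2242 = 0.4484 mol
P(NO2) = nRT/V = 0.4484 × 0.08206 × 1062.15 / 1.67 = 23.40 atm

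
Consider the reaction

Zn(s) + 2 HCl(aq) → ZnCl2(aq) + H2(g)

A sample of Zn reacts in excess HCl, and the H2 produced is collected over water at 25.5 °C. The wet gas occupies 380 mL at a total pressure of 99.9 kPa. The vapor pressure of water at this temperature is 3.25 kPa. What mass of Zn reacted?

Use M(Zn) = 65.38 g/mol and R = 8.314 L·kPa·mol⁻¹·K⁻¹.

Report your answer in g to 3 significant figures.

P(H2) = 99.9 − 3.25 = 96.65 kPa
n(H2) = PV/RT = (96.65 × 0.3800) / (8.314 × 298.65) = 0.01479 mol
n(Zn) = (1/1) × 0.01479 = 0.01479 mol
m(Zn) = 0.01479 × 65.38 = 0.9670 g

0.967 g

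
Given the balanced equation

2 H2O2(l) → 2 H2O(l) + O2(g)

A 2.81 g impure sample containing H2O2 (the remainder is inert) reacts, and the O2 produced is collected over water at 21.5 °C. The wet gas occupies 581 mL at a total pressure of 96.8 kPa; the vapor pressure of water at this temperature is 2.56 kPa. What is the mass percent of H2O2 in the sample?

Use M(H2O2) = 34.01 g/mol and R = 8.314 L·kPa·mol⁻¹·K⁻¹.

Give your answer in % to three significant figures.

54.1 %

P(O2) = 96.8 − 2.56 = 94.24 kPa
n(O2) = PV/RT = (94.24 × 0.5810) / (8.314 × 294.65) = 0.02235 mol
n(H2O2) = (2/1) × 0.02235 = 0.04470 mol
m(H2O2) = 0.04470 × 34.01 = 1.520 g
%H2O2 = 1.520 / 2.81 × 100 = 54.09%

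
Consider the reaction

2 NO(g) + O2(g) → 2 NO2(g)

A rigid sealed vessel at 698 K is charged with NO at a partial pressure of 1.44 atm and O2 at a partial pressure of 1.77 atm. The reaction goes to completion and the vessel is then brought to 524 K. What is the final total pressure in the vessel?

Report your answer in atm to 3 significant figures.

1.87 atm

Because the vessel is rigid and T is held at 698 K, work the stoichiometry in partial pressures (P_i = n_iRT/V).
P(O2) required for 1.44 atm of NO = (1/2) × 1.44 = 0.7200 atm; available 1.77 atm, so NO is limiting.
P(O2) remaining = 1.77 − (1/2) × 1.44 = 1.050 atm
P(gaseous products) = (2)/2 × 1.44 = 1.440 atm
P_total at 698 K = 1.050 + 1.440 = 2.490 atm
Scaling to 524 K: P = 2.490 × 524/698 = 1.869 atm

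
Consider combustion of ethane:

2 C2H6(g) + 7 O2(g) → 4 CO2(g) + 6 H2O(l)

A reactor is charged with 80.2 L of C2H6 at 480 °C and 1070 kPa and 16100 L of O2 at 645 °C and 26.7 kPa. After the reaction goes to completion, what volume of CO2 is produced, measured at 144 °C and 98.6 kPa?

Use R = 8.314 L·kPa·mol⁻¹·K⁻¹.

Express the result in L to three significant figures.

964 L

n(C2H6) = PV/RT = (1070 × 80.2) / (8.314 × 753.15) = 13.70 mol
n(O2) = PV/RT = (26.7 × 16100) / (8.314 × 918.15) = 56.31 mol
For 13.70 mol C2H6, stoichiometry requires (7/2) × 13.70 = 47.95 mol O2; 56.31 mol is available, so C2H6 is limiting.
n(CO2) = (4/2) × 13.70 = 27.40 mol
V(CO2) = nRT/P = 27.40 × 8.314 × 417.15 / 98.6 = 963.8 L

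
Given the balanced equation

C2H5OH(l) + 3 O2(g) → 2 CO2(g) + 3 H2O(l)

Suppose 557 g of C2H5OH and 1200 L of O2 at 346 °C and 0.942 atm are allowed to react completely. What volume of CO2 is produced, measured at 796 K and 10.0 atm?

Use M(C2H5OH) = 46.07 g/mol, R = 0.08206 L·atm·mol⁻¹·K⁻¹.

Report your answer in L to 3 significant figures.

96.9 L

n(C2H5OH) = 557 / 46.07 = 12.09 mol
n(O2) = PV/RT = (0.942 × 1200) / (0.08206 × 619.15) = 22.25 mol
For 12.09 mol C2H5OH, stoichiometry requires (3/1) × 12.09 = 36.27 mol O2; 22.25 mol is available, so O2 is limiting.
n(CO2) = (2/3) × 22.25 = 14.83 mol
V(CO2) = nRT/P = 14.83 × 0.08206 × 796 / 10.0 = 96.87 L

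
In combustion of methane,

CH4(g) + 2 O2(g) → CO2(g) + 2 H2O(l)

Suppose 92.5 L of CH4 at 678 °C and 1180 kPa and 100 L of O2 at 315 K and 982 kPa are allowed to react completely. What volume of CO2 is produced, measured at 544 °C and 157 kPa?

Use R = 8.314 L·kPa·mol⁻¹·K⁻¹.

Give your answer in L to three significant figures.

n(CH4) = PV/RT = (1180 × 92.5) / (8.314 × 951.15) = 13.80 mol
n(O2) = PV/RT = (982 × 100) / (8.314 × 315) = 37.50 mol
For 13.80 mol CH4, stoichiometry requires (2/1) × 13.80 = 27.60 mol O2; 37.50 mol is available, so CH4 is limiting.
n(CO2) = (1/1) × 13.80 = 13.80 mol
V(CO2) = nRT/P = 13.80 × 8.314 × 817.15 / 157 = 597.2 L

597 L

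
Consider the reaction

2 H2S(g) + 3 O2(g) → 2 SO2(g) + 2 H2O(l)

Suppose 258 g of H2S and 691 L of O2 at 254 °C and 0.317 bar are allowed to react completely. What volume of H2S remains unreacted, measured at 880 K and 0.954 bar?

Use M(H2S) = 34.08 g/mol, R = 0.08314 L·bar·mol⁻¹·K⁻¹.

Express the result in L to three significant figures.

n(H2S) = 258 / 34.08 = 7.570 mol
n(O2) = PV/RT = (0.317 × 691) / (0.08314 × 527.15) = 4.998 mol
For 7.570 mol H2S, stoichiometry requires (3/2) × 7.570 = 11.36 mol O2; 4.998 mol is available, so O2 is limiting.
n(H2S) consumed = (2/3) × 4.998 = 3.332 mol; remaining = 7.570 − 3.332 = 4.238 mol
V(H2S) = nRT/P = 4.238 × 0.08314 × 880 / 0.954 = 325.0 L

325 L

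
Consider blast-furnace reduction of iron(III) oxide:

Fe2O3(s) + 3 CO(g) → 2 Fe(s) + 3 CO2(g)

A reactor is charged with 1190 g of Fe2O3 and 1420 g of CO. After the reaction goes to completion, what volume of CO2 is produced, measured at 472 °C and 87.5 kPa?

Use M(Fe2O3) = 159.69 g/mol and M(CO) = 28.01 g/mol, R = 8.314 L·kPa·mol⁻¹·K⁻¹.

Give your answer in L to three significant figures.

n(Fe2O3) = 1190 / 159.69 = 7.452 mol
n(CO) = 1420 / 28.01 = 50.70 mol
For 7.452 mol Fe2O3, stoichiometry requires (3/1) × 7.452 = 22.36 mol CO; 50.70 mol is available, so Fe2O3 is limiting.
n(CO2) = (3/1) × 7.452 = 22.36 mol
V(CO2) = nRT/P = 22.36 × 8.314 × 745.15 / 87.5 = 1583 L

1580 L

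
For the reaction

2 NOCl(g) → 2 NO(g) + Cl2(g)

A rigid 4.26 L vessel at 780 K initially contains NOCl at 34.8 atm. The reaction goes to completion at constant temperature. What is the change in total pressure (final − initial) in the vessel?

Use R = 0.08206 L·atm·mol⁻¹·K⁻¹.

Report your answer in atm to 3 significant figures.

Rigid vessel, constant T ⇒ P scales with total gas moles (2 → 3).
P_final = (3/2) × 34.8 = 52.20 atm; ΔP = 52.20 − 34.8 = 17.40 atm

17.4 atm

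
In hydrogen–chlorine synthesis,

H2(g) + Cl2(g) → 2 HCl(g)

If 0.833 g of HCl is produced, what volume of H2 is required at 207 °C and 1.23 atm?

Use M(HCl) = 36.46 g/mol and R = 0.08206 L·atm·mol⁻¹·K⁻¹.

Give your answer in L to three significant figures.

0.366 L

n(HCl) = 0.8330 / 36.46 = 0.02285 mol
n(H2) = (1/2) × 0.02285 = 0.01142 mol
V = nRT/P = 0.01142 × 0.08206 × 480.15 / 1.23 = 0.3658 L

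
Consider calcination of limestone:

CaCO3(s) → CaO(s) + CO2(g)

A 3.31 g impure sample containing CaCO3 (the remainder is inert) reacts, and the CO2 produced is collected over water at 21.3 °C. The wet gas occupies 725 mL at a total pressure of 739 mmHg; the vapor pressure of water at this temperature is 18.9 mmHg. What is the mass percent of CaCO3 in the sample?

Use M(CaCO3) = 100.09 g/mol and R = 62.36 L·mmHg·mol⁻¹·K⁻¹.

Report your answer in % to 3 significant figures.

P(CO2) = 739 − 18.9 = 720.1 mmHg
n(CO2) = PV/RT = (720.1 × 0.7250) / (62.36 × 294.45) = 0.02843 mol
n(CaCO3) = (1/1) × 0.02843 = 0.02843 mol
m(CaCO3) = 0.02843 × 100.09 = 2.846 g
%CaCO3 = 2.846 / 3.31 × 100 = 85.98%

86.0 %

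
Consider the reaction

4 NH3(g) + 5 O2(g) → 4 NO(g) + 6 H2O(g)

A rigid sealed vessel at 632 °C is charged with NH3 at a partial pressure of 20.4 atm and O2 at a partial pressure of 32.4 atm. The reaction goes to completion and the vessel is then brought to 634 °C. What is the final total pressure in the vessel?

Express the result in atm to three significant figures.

Because the vessel is rigid and T is held at 632 °C, work the stoichiometry in partial pressures (P_i = n_iRT/V).
P(O2) required for 20.4 atm of NH3 = (5/4) × 20.4 = 25.50 atm; available 32.4 atm, so NH3 is limiting.
P(O2) remaining = 32.4 − (5/4) × 20.4 = 6.900 atm
P(gaseous products) = (4+6)/4 × 20.4 = 51.00 atm
P_total at 632 °C = 6.900 + 51.00 = 57.90 atm
Scaling to 634 °C: P = 57.90 × 907.15/905.15 = 58.03 atm

58.0 atm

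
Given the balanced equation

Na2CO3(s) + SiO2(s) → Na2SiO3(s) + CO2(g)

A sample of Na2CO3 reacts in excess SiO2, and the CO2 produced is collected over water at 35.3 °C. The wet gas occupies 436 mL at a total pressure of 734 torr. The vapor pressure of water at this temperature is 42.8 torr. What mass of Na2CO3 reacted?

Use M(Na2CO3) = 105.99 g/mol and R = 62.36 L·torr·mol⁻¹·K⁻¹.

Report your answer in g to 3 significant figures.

1.66 g

P(CO2) = 734 − 42.8 = 691.2 torr
n(CO2) = PV/RT = (691.2 × 0.4360) / (62.36 × 308.45) = 0.01567 mol
n(Na2CO3) = (1/1) × 0.01567 = 0.01567 mol
m(Na2CO3) = 0.01567 × 105.99 = 1.661 g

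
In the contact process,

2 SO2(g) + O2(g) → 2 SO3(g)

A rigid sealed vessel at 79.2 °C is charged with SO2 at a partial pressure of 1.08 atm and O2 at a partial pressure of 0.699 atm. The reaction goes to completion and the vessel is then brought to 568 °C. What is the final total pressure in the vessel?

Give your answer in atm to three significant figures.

2.96 atm

With V and T fixed, P_i ∝ n_i, so the mole ratios apply directly to partial pressures at 79.2 °C.
P(O2) required for 1.08 atm of SO2 = (1/2) × 1.08 = 0.5400 atm; available 0.699 atm, so SO2 is limiting.
P(O2) remaining = 0.699 − (1/2) × 1.08 = 0.1590 atm
P(gaseous products) = (2)/2 × 1.08 = 1.080 atm
P_total at 79.2 °C = 0.1590 + 1.080 = 1.239 atm
Scaling to 568 °C: P = 1.239 × 841.15/352.35 = 2.958 atm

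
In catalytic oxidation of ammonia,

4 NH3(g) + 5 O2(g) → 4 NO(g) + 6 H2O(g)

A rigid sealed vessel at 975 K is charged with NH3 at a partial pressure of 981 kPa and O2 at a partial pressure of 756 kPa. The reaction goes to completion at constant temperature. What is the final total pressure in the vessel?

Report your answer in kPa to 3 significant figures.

1890 kPa

Because the vessel is rigid and T is held at 975 K, work the stoichiometry in partial pressures (P_i = n_iRT/V).
P(O2) required for 981 kPa of NH3 = (5/4) × 981 = 1226 kPa; available 756 kPa, so O2 is limiting.
P(NH3) remaining = 981 − (4/5) × 756 = 376.2 kPa
P(gaseous products) = (4+6)/5 × 756 = 1512 kPa
P_total at 975 K = 376.2 + 1512 = 1888 kPa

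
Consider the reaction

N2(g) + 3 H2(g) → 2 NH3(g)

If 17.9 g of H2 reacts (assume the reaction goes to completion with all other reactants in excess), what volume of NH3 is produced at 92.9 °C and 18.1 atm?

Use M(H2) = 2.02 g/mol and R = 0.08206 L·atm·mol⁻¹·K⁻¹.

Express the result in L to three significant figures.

9.80 L

n(H2) = 17.90 / 2.02 = 8.861 mol
n(NH3) = (2/3) × 8.861 = 5.907 mol
V = nRT/P = 5.907 × 0.08206 × 366.05 / 18.1 = 9.803 L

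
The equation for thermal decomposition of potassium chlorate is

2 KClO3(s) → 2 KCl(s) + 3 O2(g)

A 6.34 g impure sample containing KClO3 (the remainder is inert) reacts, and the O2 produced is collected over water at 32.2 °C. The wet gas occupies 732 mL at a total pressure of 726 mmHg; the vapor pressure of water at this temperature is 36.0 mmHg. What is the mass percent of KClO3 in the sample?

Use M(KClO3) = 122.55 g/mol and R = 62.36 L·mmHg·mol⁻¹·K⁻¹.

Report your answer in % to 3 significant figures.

P(O2) = 726 − 36.0 = 690.0 mmHg
n(O2) = PV/RT = (690.0 × 0.7320) / (62.36 × 305.35) = 0.02653 mol
n(KClO3) = (2/3) × 0.02653 = 0.01769 mol
m(KClO3) = 0.01769 × 122.55 = 2.168 g
%KClO3 = 2.168 / 6.34 × 100 = 34.20%

34.2 %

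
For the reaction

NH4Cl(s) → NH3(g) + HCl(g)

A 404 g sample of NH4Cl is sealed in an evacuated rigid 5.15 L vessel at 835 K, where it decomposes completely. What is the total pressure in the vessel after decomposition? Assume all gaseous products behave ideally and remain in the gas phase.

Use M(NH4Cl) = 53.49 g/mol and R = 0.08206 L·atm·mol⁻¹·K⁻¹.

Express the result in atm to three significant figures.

n(NH4Cl) = 404 / 53.49 = 7.553 mol
n(gas produced) = (2/1) × 7.553 = 15.11 mol
P = nRT/V = 15.11 × 0.08206 × 835 / 5.15 = 201.0 atm

201 atm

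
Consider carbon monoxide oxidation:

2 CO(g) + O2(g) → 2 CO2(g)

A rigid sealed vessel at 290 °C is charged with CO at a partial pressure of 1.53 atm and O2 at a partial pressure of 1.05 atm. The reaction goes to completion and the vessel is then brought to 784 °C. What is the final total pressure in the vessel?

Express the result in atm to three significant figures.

3.41 atm

Because the vessel is rigid and T is held at 290 °C, work the stoichiometry in partial pressures (P_i = n_iRT/V).
P(O2) required for 1.53 atm of CO = (1/2) × 1.53 = 0.7650 atm; available 1.05 atm, so CO is limiting.
P(O2) remaining = 1.05 − (1/2) × 1.53 = 0.2850 atm
P(gaseous products) = (2)/2 × 1.53 = 1.530 atm
P_total at 290 °C = 0.2850 + 1.530 = 1.815 atm
Scaling to 784 °C: P = 1.815 × 1057.15/563.15 = 3.407 atm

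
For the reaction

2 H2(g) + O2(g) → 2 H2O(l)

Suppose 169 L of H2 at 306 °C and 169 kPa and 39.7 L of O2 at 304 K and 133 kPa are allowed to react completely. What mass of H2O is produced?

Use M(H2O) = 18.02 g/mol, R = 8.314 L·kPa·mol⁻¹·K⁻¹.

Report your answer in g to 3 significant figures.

n(H2) = PV/RT = (169 × 169) / (8.314 × 579.15) = 5.932 mol
n(O2) = PV/RT = (133 × 39.7) / (8.314 × 304) = 2.089 mol
For 5.932 mol H2, stoichiometry requires (1/2) × 5.932 = 2.966 mol O2; 2.089 mol is available, so O2 is limiting.
n(H2O) = (2/1) × 2.089 = 4.178 mol
m(H2O) = 4.178 × 18.02 = 75.29 g

75.3 g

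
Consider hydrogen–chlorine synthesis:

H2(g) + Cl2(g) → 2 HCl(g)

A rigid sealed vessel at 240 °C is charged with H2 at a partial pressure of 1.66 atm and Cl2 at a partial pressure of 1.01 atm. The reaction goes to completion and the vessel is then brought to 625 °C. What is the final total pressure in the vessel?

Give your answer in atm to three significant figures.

4.67 atm

With V and T fixed, P_i ∝ n_i, so the mole ratios apply directly to partial pressures at 240 °C.
P(Cl2) required for 1.66 atm of H2 = (1/1) × 1.66 = 1.660 atm; available 1.01 atm, so Cl2 is limiting.
P(H2) remaining = 1.66 − (1/1) × 1.01 = 0.6500 atm
P(gaseous products) = (2)/1 × 1.01 = 2.020 atm
P_total at 240 °C = 0.6500 + 2.020 = 2.670 atm
Scaling to 625 °C: P = 2.670 × 898.15/513.15 = 4.673 atm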